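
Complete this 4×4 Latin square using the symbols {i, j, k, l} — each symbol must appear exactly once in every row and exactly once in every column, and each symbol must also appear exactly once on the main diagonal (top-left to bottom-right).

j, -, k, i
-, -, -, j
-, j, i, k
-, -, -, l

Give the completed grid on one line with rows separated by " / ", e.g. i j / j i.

j l k i / i k l j / l j i k / k i j l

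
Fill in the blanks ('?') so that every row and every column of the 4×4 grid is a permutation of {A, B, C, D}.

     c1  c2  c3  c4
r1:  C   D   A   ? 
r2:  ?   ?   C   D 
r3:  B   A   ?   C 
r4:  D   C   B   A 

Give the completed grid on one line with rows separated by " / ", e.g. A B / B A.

C D A B / A B C D / B A D C / D C B A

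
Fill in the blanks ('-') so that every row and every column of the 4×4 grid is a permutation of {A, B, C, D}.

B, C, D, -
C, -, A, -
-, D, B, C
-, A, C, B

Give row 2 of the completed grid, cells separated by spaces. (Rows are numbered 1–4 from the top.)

C B A D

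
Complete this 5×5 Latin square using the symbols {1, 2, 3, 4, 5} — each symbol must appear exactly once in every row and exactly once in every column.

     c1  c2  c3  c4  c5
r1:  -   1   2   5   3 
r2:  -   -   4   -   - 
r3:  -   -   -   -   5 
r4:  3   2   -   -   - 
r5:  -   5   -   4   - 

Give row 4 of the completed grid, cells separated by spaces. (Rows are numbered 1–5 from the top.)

3 2 5 1 4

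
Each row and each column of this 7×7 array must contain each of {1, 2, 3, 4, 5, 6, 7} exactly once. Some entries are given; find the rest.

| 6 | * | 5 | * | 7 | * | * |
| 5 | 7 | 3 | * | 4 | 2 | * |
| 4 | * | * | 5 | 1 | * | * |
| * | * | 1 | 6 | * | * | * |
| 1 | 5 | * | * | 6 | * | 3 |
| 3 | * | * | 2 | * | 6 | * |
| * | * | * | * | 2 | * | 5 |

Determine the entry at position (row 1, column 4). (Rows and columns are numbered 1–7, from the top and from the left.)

4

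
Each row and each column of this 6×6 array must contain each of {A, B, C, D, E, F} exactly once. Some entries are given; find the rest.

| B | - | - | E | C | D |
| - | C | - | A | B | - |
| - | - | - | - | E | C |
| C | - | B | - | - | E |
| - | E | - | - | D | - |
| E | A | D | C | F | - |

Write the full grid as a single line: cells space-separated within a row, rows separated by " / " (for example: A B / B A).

B F A E C D / D C E A B F / A B F D E C / C D B F A E / F E C B D A / E A D C F B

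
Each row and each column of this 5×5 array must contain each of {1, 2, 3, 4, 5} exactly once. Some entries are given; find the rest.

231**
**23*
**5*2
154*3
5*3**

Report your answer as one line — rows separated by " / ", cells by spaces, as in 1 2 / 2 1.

2 3 1 5 4 / 4 1 2 3 5 / 3 4 5 1 2 / 1 5 4 2 3 / 5 2 3 4 1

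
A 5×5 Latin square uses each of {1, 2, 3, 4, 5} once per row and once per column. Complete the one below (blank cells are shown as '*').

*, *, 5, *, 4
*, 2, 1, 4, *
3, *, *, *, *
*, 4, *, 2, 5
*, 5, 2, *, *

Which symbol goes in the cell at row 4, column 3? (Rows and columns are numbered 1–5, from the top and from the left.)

3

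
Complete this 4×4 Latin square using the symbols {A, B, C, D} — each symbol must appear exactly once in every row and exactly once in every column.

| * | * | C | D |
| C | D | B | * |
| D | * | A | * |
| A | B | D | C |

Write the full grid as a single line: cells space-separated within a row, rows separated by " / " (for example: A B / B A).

B A C D / C D B A / D C A B / A B D C

(r1,c1): row 1 has {C,D}; column 1 has {A,C,D}, so it must be B.
(r1,c2): row 1 has {B,C,D}; column 2 has {B,D}, so it must be A.
(r2,c4): row 2 has {B,C,D}; column 4 has {C,D}, so it must be A.
(r3,c2): row 3 has {A,D}; column 2 has {A,B,D}, so it must be C.
(r3,c4): row 3 has {A,C,D}; column 4 has {A,C,D}, so it must be B.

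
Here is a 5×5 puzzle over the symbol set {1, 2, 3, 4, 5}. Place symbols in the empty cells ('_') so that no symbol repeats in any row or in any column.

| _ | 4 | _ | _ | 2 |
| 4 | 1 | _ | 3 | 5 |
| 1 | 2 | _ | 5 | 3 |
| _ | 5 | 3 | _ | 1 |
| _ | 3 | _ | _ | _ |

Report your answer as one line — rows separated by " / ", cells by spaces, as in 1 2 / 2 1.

3 4 5 1 2 / 4 1 2 3 5 / 1 2 4 5 3 / 2 5 3 4 1 / 5 3 1 2 4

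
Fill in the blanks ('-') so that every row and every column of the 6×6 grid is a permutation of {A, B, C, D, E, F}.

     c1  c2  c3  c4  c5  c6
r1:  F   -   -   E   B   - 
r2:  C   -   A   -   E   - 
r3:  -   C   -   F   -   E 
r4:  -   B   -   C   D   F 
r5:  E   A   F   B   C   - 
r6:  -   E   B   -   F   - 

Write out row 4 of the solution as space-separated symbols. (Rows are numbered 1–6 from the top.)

(r1,c2) = D
(r1,c3) = C
(r1,c6) = A
(r2,c2) = F
(r2,c4) = D
(r2,c6) = B
(r3,c3) = D
(r3,c5) = A
(r4,c1) = A
(r4,c3) = E

A B E C D F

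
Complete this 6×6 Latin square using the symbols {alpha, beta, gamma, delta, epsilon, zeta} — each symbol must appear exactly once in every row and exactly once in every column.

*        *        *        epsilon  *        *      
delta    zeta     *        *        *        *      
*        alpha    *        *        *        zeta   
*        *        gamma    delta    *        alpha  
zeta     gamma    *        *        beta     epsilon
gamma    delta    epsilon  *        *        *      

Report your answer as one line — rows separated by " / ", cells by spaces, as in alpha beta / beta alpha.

(r1,c2): row 1 has {epsilon}; column 2 has {alpha,gamma,delta,zeta}, so it must be beta.
(r4,c2): row 4 has {alpha,gamma,delta}; column 2 has {alpha,beta,gamma,delta,zeta}, so it must be epsilon.
(r4,c5): row 4 has {alpha,gamma,delta,epsilon}; column 5 has {beta}, so it must be zeta.
(r5,c4): row 5 has {beta,gamma,epsilon,zeta}; column 4 has {delta,epsilon}, so it must be alpha.
(r6,c5): row 6 has {gamma,delta,epsilon}; column 5 has {beta,zeta}, so it must be alpha.
(r6,c6): row 6 has {alpha,gamma,delta,epsilon}; column 6 has {alpha,epsilon,zeta}, so it must be beta.
(r1,c1): row 1 has {beta,epsilon}; column 1 has {gamma,delta,zeta}, so it must be alpha.
(r2,c6): row 2 has {delta,zeta}; column 6 has {alpha,beta,epsilon,zeta}, so it must be gamma.
(r4,c1): row 4 has {alpha,gamma,delta,epsilon,zeta}; column 1 has {alpha,gamma,delta,zeta}, so it must be beta.
(r5,c3): row 5 has {alpha,beta,gamma,epsilon,zeta}; column 3 has {gamma,epsilon}, so it must be delta.
(r6,c4): row 6 has {alpha,beta,gamma,delta,epsilon}; column 4 has {alpha,delta,epsilon}, so it must be zeta.
(r1,c3): row 1 has {alpha,beta,epsilon}; column 3 has {gamma,delta,epsilon}, so it must be zeta.
(r1,c6): row 1 has {alpha,beta,epsilon,zeta}; column 6 has {alpha,beta,gamma,epsilon,zeta}, so it must be delta.
(r2,c4): row 2 has {gamma,delta,zeta}; column 4 has {alpha,delta,epsilon,zeta}, so it must be beta.
(r2,c5): row 2 has {beta,gamma,delta,zeta}; column 5 has {alpha,beta,zeta}, so it must be epsilon.
(r3,c1): row 3 has {alpha,zeta}; column 1 has {alpha,beta,gamma,delta,zeta}, so it must be epsilon.
(r3,c3): row 3 has {alpha,epsilon,zeta}; column 3 has {gamma,delta,epsilon,zeta}, so it must be beta.
(r3,c4): row 3 has {alpha,beta,epsilon,zeta}; column 4 has {alpha,beta,delta,epsilon,zeta}, so it must be gamma.
(r3,c5): row 3 has {alpha,beta,gamma,epsilon,zeta}; column 5 has {alpha,beta,epsilon,zeta}, so it must be delta.
(r1,c5): row 1 has {alpha,beta,delta,epsilon,zeta}; column 5 has {alpha,beta,delta,epsilon,zeta}, so it must be gamma.
(r2,c3): row 2 has {beta,gamma,delta,epsilon,zeta}; column 3 has {beta,gamma,delta,epsilon,zeta}, so it must be alpha.

alpha beta zeta epsilon gamma delta / delta zeta alpha beta epsilon gamma / epsilon alpha beta gamma delta zeta / beta epsilon gamma delta zeta alpha / zeta gamma delta alpha beta epsilon / gamma delta epsilon zeta alpha beta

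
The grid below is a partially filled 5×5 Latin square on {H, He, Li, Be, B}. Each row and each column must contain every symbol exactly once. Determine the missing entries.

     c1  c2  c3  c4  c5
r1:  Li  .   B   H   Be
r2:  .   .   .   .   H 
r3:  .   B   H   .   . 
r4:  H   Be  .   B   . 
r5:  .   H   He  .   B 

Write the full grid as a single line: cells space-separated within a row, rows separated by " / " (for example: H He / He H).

Li He B H Be / B Li Be He H / He B H Be Li / H Be Li B He / Be H He Li B

(r1,c2) = He
(r2,c2) = Li
(r2,c3) = Be
(r2,c4) = He
(r4,c3) = Li
(r4,c5) = He
(r5,c1) = Be
(r5,c4) = Li
(r2,c1) = B
(r3,c1) = He
(r3,c4) = Be
(r3,c5) = Li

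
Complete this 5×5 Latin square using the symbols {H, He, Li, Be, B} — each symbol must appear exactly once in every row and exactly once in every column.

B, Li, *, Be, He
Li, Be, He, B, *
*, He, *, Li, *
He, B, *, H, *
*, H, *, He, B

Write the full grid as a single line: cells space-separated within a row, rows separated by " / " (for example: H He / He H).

Cell (r1,c3): row 1 has {He,Li,Be,B}; column 3 has {He} → H.
Cell (r2,c5): row 2 has {He,Li,Be,B}; column 5 has {He,B} → H.
Cell (r3,c5): row 3 has {He,Li}; column 5 has {H,He,B} → Be.
Cell (r4,c5): row 4 has {H,He,B}; column 5 has {H,He,Be,B} → Li.
Cell (r5,c1): row 5 has {H,He,B}; column 1 has {He,Li,B} → Be.
Cell (r5,c3): row 5 has {H,He,Be,B}; column 3 has {H,He} → Li.
Cell (r3,c1): row 3 has {He,Li,Be}; column 1 has {He,Li,Be,B} → H.
Cell (r3,c3): row 3 has {H,He,Li,Be}; column 3 has {H,He,Li} → B.
Cell (r4,c3): row 4 has {H,He,Li,B}; column 3 has {H,He,Li,B} → Be.

B Li H Be He / Li Be He B H / H He B Li Be / He B Be H Li / Be H Li He B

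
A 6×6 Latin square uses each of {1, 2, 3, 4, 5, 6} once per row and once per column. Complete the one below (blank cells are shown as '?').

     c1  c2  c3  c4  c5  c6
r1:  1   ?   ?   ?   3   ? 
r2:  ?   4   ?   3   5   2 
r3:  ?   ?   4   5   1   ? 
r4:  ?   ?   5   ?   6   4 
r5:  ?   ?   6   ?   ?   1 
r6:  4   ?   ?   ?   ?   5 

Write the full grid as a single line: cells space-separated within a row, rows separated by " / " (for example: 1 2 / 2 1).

At row 1, column 3: row 1 has {1,3}; column 3 has {4,5,6}; that leaves 2.
At row 1, column 6: row 1 has {1,2,3}; column 6 has {1,2,4,5}; that leaves 6.
At row 2, column 1: row 2 has {2,3,4,5}; column 1 has {1,4}; that leaves 6.
At row 2, column 3: row 2 has {2,3,4,5,6}; column 3 has {2,4,5,6}; that leaves 1.
At row 3, column 6: row 3 has {1,4,5}; column 6 has {1,2,4,5,6}; that leaves 3.
At row 6, column 3: row 6 has {4,5}; column 3 has {1,2,4,5,6}; that leaves 3.
At row 6, column 5: row 6 has {3,4,5}; column 5 has {1,3,5,6}; that leaves 2.
At row 1, column 2: row 1 has {1,2,3,6}; column 2 has {4}; that leaves 5.
At row 1, column 4: row 1 has {1,2,3,5,6}; column 4 has {3,5}; that leaves 4.
At row 3, column 1: row 3 has {1,3,4,5}; column 1 has {1,4,6}; that leaves 2.
At row 3, column 2: row 3 has {1,2,3,4,5}; column 2 has {4,5}; that leaves 6.
At row 4, column 1: row 4 has {4,5,6}; column 1 has {1,2,4,6}; that leaves 3.
At row 5, column 1: row 5 has {1,6}; column 1 has {1,2,3,4,6}; that leaves 5.
At row 5, column 4: row 5 has {1,5,6}; column 4 has {3,4,5}; that leaves 2.
At row 5, column 5: row 5 has {1,2,5,6}; column 5 has {1,2,3,5,6}; that leaves 4.
At row 6, column 2: row 6 has {2,3,4,5}; column 2 has {4,5,6}; that leaves 1.
At row 6, column 4: row 6 has {1,2,3,4,5}; column 4 has {2,3,4,5}; that leaves 6.
At row 4, column 2: row 4 has {3,4,5,6}; column 2 has {1,4,5,6}; that leaves 2.
At row 4, column 4: row 4 has {2,3,4,5,6}; column 4 has {2,3,4,5,6}; that leaves 1.
At row 5, column 2: row 5 has {1,2,4,5,6}; column 2 has {1,2,4,5,6}; that leaves 3.

1 5 2 4 3 6 / 6 4 1 3 5 2 / 2 6 4 5 1 3 / 3 2 5 1 6 4 / 5 3 6 2 4 1 / 4 1 3 6 2 5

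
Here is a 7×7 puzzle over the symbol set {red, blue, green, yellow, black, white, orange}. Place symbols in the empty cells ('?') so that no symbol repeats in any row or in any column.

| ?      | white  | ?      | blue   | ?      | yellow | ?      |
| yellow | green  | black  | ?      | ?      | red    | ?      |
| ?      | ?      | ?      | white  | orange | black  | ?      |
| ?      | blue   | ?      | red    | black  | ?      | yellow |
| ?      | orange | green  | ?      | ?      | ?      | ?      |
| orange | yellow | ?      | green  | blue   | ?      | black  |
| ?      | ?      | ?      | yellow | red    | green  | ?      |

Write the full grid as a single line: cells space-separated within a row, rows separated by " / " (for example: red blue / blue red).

(r1,c5): row 1 has {blue,yellow,white}; column 5 has {red,blue,black,orange}, so it must be green.
(r2,c4): row 2 has {red,green,yellow,black}; column 4 has {red,blue,green,yellow,white}, so it must be orange.
(r2,c5): row 2 has {red,green,yellow,black,orange}; column 5 has {red,blue,green,black,orange}, so it must be white.
(r2,c7): row 2 has {red,green,yellow,black,white,orange}; column 7 has {yellow,black}, so it must be blue.
(r3,c2): row 3 has {black,white,orange}; column 2 has {blue,green,yellow,white,orange}, so it must be red.
(r3,c7): row 3 has {red,black,white,orange}; column 7 has {blue,yellow,black}, so it must be green.
(r5,c4): row 5 has {green,orange}; column 4 has {red,blue,green,yellow,white,orange}, so it must be black.
(r5,c5): row 5 has {green,black,orange}; column 5 has {red,blue,green,black,white,orange}, so it must be yellow.
(r6,c6): row 6 has {blue,green,yellow,black,orange}; column 6 has {red,green,yellow,black}, so it must be white.
(r7,c2): row 7 has {red,green,yellow}; column 2 has {red,blue,green,yellow,white,orange}, so it must be black.
(r3,c1): row 3 has {red,green,black,white,orange}; column 1 has {yellow,orange}, so it must be blue.
(r3,c3): row 3 has {red,blue,green,black,white,orange}; column 3 has {green,black}, so it must be yellow.
(r4,c6): row 4 has {red,blue,yellow,black}; column 6 has {red,green,yellow,black,white}, so it must be orange.
(r5,c6): row 5 has {green,yellow,black,orange}; column 6 has {red,green,yellow,black,white,orange}, so it must be blue.
(r6,c3): row 6 has {blue,green,yellow,black,white,orange}; column 3 has {green,yellow,black}, so it must be red.
(r7,c1): row 7 has {red,green,yellow,black}; column 1 has {blue,yellow,orange}, so it must be white.
(r7,c7): row 7 has {red,green,yellow,black,white}; column 7 has {blue,green,yellow,black}, so it must be orange.
(r1,c3): row 1 has {blue,green,yellow,white}; column 3 has {red,green,yellow,black}, so it must be orange.
(r1,c7): row 1 has {blue,green,yellow,white,orange}; column 7 has {blue,green,yellow,black,orange}, so it must be red.
(r4,c1): row 4 has {red,blue,yellow,black,orange}; column 1 has {blue,yellow,white,orange}, so it must be green.
(r4,c3): row 4 has {red,blue,green,yellow,black,orange}; column 3 has {red,green,yellow,black,orange}, so it must be white.
(r5,c1): row 5 has {blue,green,yellow,black,orange}; column 1 has {blue,green,yellow,white,orange}, so it must be red.
(r5,c7): row 5 has {red,blue,green,yellow,black,orange}; column 7 has {red,blue,green,yellow,black,orange}, so it must be white.
(r7,c3): row 7 has {red,green,yellow,black,white,orange}; column 3 has {red,green,yellow,black,white,orange}, so it must be blue.
(r1,c1): row 1 has {red,blue,green,yellow,white,orange}; column 1 has {red,blue,green,yellow,white,orange}, so it must be black.

black white orange blue green yellow red / yellow green black orange white red blue / blue red yellow white orange black green / green blue white red black orange yellow / red orange green black yellow blue white / orange yellow red green blue white black / white black blue yellow red green orange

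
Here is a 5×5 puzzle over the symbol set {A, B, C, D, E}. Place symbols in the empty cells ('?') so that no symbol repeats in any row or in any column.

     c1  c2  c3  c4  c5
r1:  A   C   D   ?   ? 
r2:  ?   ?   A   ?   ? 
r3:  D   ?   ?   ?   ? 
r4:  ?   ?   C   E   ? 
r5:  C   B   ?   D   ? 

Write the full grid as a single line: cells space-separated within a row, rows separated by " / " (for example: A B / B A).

A C D B E / E D A C B / D E B A C / B A C E D / C B E D A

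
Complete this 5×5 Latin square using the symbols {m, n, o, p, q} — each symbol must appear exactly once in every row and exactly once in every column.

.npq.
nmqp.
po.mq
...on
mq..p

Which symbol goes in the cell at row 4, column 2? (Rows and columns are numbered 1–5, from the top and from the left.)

row 1 has {n,p,q}; column 1 has {m,n,p} — only o is left for (r1,c1).
row 1 has {n,o,p,q}; column 5 has {n,p,q} — only m is left for (r1,c5).
row 2 has {m,n,p,q}; column 5 has {m,n,p,q} — only o is left for (r2,c5).
row 3 has {m,o,p,q}; column 3 has {p,q} — only n is left for (r3,c3).
row 4 has {n,o}; column 1 has {m,n,o,p} — only q is left for (r4,c1).
row 4 has {n,o,q}; column 2 has {m,n,o,q} — only p is left for (r4,c2).

p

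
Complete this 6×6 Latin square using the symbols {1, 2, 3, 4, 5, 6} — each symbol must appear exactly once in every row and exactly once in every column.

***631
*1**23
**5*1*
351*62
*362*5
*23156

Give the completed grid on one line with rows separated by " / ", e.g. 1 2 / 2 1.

5 4 2 6 3 1 / 6 1 4 5 2 3 / 2 6 5 3 1 4 / 3 5 1 4 6 2 / 1 3 6 2 4 5 / 4 2 3 1 5 6

(r1,c2) = 4
(r1,c3) = 2
(r2,c3) = 4
(r2,c4) = 5
(r3,c2) = 6
(r3,c6) = 4
(r4,c4) = 4
(r5,c5) = 4
(r6,c1) = 4
(r1,c1) = 5
(r2,c1) = 6
(r3,c1) = 2
(r3,c4) = 3
(r5,c1) = 1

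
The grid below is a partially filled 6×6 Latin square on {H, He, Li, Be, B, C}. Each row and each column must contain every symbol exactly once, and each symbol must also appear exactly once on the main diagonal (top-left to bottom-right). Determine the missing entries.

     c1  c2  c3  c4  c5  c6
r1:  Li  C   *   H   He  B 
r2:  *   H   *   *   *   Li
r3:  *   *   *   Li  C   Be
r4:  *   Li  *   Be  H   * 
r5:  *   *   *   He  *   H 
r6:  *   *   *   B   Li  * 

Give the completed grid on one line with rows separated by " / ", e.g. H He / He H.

Li C Be H He B / He H B C Be Li / H B He Li C Be / B Li C Be H He / C Be Li He B H / Be He H B Li C

(r1,c3): row 1 has {H,He,Li,B,C}; column 3 is empty so far, so it must be Be.
(r2,c4): row 2 has {H,Li}; column 4 has {H,He,Li,Be,B}, so it must be C.
(r5,c5): row 5 has {H,He}; column 5 has {H,He,Li,C}; the diagonal has {H,Li,Be}, so it must be B.
(r2,c5): row 2 has {H,Li,C}; column 5 has {H,He,Li,B,C}, so it must be Be.
(r3,c3): row 3 has {Li,Be,C}; column 3 has {Be}; the diagonal has {H,Li,Be,B}, so it must be He.
(r5,c2): row 5 has {H,He,B}; column 2 has {H,Li,C}, so it must be Be.
(r6,c2): row 6 has {Li,B}; column 2 has {H,Li,Be,C}, so it must be He.
(r6,c6): row 6 has {He,Li,B}; column 6 has {H,Li,Be,B}; the diagonal has {H,He,Li,Be,B}, so it must be C.
(r2,c3): row 2 has {H,Li,Be,C}; column 3 has {He,Be}, so it must be B.
(r3,c2): row 3 has {He,Li,Be,C}; column 2 has {H,He,Li,Be,C}, so it must be B.
(r4,c3): row 4 has {H,Li,Be}; column 3 has {He,Be,B}, so it must be C.
(r4,c6): row 4 has {H,Li,Be,C}; column 6 has {H,Li,Be,B,C}, so it must be He.
(r5,c1): row 5 has {H,He,Be,B}; column 1 has {Li}, so it must be C.
(r5,c3): row 5 has {H,He,Be,B,C}; column 3 has {He,Be,B,C}, so it must be Li.
(r6,c3): row 6 has {He,Li,B,C}; column 3 has {He,Li,Be,B,C}, so it must be H.
(r2,c1): row 2 has {H,Li,Be,B,C}; column 1 has {Li,C}, so it must be He.
(r3,c1): row 3 has {He,Li,Be,B,C}; column 1 has {He,Li,C}, so it must be H.
(r4,c1): row 4 has {H,He,Li,Be,C}; column 1 has {H,He,Li,C}, so it must be B.
(r6,c1): row 6 has {H,He,Li,B,C}; column 1 has {H,He,Li,B,C}, so it must be Be.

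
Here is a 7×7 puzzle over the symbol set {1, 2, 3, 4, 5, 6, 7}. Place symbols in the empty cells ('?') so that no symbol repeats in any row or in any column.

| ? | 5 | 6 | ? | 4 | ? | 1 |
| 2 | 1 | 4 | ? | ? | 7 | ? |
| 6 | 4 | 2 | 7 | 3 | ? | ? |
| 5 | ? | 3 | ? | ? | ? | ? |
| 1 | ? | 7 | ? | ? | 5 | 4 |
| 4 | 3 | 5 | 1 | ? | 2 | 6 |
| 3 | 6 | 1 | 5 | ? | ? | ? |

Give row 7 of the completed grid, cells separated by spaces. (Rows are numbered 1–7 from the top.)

(r1,c1) = 7
(r1,c6) = 3
(r3,c6) = 1
(r3,c7) = 5
(r5,c2) = 2
(r5,c5) = 6
(r6,c5) = 7
(r7,c5) = 2
(r7,c6) = 4
(r7,c7) = 7

3 6 1 5 2 4 7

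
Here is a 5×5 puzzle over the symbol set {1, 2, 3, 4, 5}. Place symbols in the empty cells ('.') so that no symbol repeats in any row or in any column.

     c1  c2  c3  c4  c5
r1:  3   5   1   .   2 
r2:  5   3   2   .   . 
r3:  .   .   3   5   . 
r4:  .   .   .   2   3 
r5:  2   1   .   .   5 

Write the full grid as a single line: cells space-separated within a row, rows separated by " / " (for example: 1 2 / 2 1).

(r1,c4): row 1 has {1,2,3,5}; column 4 has {2,5}, so it must be 4.
(r2,c4): row 2 has {2,3,5}; column 4 has {2,4,5}, so it must be 1.
(r2,c5): row 2 has {1,2,3,5}; column 5 has {2,3,5}, so it must be 4.
(r3,c5): row 3 has {3,5}; column 5 has {2,3,4,5}, so it must be 1.
(r4,c2): row 4 has {2,3}; column 2 has {1,3,5}, so it must be 4.
(r4,c3): row 4 has {2,3,4}; column 3 has {1,2,3}, so it must be 5.
(r5,c3): row 5 has {1,2,5}; column 3 has {1,2,3,5}, so it must be 4.
(r5,c4): row 5 has {1,2,4,5}; column 4 has {1,2,4,5}, so it must be 3.
(r3,c1): row 3 has {1,3,5}; column 1 has {2,3,5}, so it must be 4.
(r3,c2): row 3 has {1,3,4,5}; column 2 has {1,3,4,5}, so it must be 2.
(r4,c1): row 4 has {2,3,4,5}; column 1 has {2,3,4,5}, so it must be 1.

3 5 1 4 2 / 5 3 2 1 4 / 4 2 3 5 1 / 1 4 5 2 3 / 2 1 4 3 5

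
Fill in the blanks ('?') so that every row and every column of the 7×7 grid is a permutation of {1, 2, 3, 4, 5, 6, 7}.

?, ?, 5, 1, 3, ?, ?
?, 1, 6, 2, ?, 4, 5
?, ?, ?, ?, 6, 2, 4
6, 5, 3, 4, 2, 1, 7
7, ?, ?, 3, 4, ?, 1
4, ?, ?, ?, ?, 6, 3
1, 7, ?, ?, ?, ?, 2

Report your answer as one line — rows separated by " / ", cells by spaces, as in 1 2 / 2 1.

At row 1, column 1: row 1 has {1,3,5}; column 1 has {1,4,6,7}; that leaves 2.
At row 1, column 6: row 1 has {1,2,3,5}; column 6 has {1,2,4,6}; that leaves 7.
At row 1, column 7: row 1 has {1,2,3,5,7}; column 7 has {1,2,3,4,5,7}; that leaves 6.
At row 2, column 1: row 2 has {1,2,4,5,6}; column 1 has {1,2,4,6,7}; that leaves 3.
At row 2, column 5: row 2 has {1,2,3,4,5,6}; column 5 has {2,3,4,6}; that leaves 7.
At row 3, column 1: row 3 has {2,4,6}; column 1 has {1,2,3,4,6,7}; that leaves 5.
At row 3, column 2: row 3 has {2,4,5,6}; column 2 has {1,5,7}; that leaves 3.
At row 3, column 4: row 3 has {2,3,4,5,6}; column 4 has {1,2,3,4}; that leaves 7.
At row 5, column 3: row 5 has {1,3,4,7}; column 3 has {3,5,6}; that leaves 2.
At row 5, column 6: row 5 has {1,2,3,4,7}; column 6 has {1,2,4,6,7}; that leaves 5.
At row 6, column 2: row 6 has {3,4,6}; column 2 has {1,3,5,7}; that leaves 2.
At row 6, column 4: row 6 has {2,3,4,6}; column 4 has {1,2,3,4,7}; that leaves 5.
At row 6, column 5: row 6 has {2,3,4,5,6}; column 5 has {2,3,4,6,7}; that leaves 1.
At row 7, column 3: row 7 has {1,2,7}; column 3 has {2,3,5,6}; that leaves 4.
At row 7, column 4: row 7 has {1,2,4,7}; column 4 has {1,2,3,4,5,7}; that leaves 6.
At row 7, column 5: row 7 has {1,2,4,6,7}; column 5 has {1,2,3,4,6,7}; that leaves 5.
At row 7, column 6: row 7 has {1,2,4,5,6,7}; column 6 has {1,2,4,5,6,7}; that leaves 3.
At row 1, column 2: row 1 has {1,2,3,5,6,7}; column 2 has {1,2,3,5,7}; that leaves 4.
At row 3, column 3: row 3 has {2,3,4,5,6,7}; column 3 has {2,3,4,5,6}; that leaves 1.
At row 5, column 2: row 5 has {1,2,3,4,5,7}; column 2 has {1,2,3,4,5,7}; that leaves 6.
At row 6, column 3: row 6 has {1,2,3,4,5,6}; column 3 has {1,2,3,4,5,6}; that leaves 7.

2 4 5 1 3 7 6 / 3 1 6 2 7 4 5 / 5 3 1 7 6 2 4 / 6 5 3 4 2 1 7 / 7 6 2 3 4 5 1 / 4 2 7 5 1 6 3 / 1 7 4 6 5 3 2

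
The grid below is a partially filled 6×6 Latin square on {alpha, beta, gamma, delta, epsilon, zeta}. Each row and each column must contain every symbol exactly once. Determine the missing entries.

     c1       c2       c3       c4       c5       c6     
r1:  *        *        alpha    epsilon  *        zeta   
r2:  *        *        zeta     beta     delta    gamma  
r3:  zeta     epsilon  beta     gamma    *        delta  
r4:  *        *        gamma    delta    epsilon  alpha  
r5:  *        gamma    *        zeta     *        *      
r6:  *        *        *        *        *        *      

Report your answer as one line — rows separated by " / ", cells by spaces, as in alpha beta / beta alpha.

delta beta alpha epsilon gamma zeta / epsilon alpha zeta beta delta gamma / zeta epsilon beta gamma alpha delta / beta zeta gamma delta epsilon alpha / alpha gamma delta zeta beta epsilon / gamma delta epsilon alpha zeta beta

At row 2, column 2: row 2 has {beta,gamma,delta,zeta}; column 2 has {gamma,epsilon}; that leaves alpha.
At row 3, column 5: row 3 has {beta,gamma,delta,epsilon,zeta}; column 5 has {delta,epsilon}; that leaves alpha.
At row 4, column 1: row 4 has {alpha,gamma,delta,epsilon}; column 1 has {zeta}; that leaves beta.
At row 4, column 2: row 4 has {alpha,beta,gamma,delta,epsilon}; column 2 has {alpha,gamma,epsilon}; that leaves zeta.
At row 5, column 5: row 5 has {gamma,zeta}; column 5 has {alpha,delta,epsilon}; that leaves beta.
At row 5, column 6: row 5 has {beta,gamma,zeta}; column 6 has {alpha,gamma,delta,zeta}; that leaves epsilon.
At row 6, column 4: row 6 is empty so far; column 4 has {beta,gamma,delta,epsilon,zeta}; that leaves alpha.
At row 6, column 6: row 6 has {alpha}; column 6 has {alpha,gamma,delta,epsilon,zeta}; that leaves beta.
At row 1, column 5: row 1 has {alpha,epsilon,zeta}; column 5 has {alpha,beta,delta,epsilon}; that leaves gamma.
At row 2, column 1: row 2 has {alpha,beta,gamma,delta,zeta}; column 1 has {beta,zeta}; that leaves epsilon.
At row 5, column 3: row 5 has {beta,gamma,epsilon,zeta}; column 3 has {alpha,beta,gamma,zeta}; that leaves delta.
At row 6, column 2: row 6 has {alpha,beta}; column 2 has {alpha,gamma,epsilon,zeta}; that leaves delta.
At row 6, column 3: row 6 has {alpha,beta,delta}; column 3 has {alpha,beta,gamma,delta,zeta}; that leaves epsilon.
At row 6, column 5: row 6 has {alpha,beta,delta,epsilon}; column 5 has {alpha,beta,gamma,delta,epsilon}; that leaves zeta.
At row 1, column 1: row 1 has {alpha,gamma,epsilon,zeta}; column 1 has {beta,epsilon,zeta}; that leaves delta.
At row 1, column 2: row 1 has {alpha,gamma,delta,epsilon,zeta}; column 2 has {alpha,gamma,delta,epsilon,zeta}; that leaves beta.
At row 5, column 1: row 5 has {beta,gamma,delta,epsilon,zeta}; column 1 has {beta,delta,epsilon,zeta}; that leaves alpha.
At row 6, column 1: row 6 has {alpha,beta,delta,epsilon,zeta}; column 1 has {alpha,beta,delta,epsilon,zeta}; that leaves gamma.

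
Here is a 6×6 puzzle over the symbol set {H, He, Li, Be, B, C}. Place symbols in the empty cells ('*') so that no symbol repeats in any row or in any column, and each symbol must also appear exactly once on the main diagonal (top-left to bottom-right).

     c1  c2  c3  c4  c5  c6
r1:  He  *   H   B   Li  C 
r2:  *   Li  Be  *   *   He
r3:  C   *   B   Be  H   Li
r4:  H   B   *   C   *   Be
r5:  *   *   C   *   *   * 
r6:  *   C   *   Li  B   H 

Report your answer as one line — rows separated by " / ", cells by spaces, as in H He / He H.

He Be H B Li C / B Li Be H C He / C He B Be H Li / H B Li C He Be / Li H C He Be B / Be C He Li B H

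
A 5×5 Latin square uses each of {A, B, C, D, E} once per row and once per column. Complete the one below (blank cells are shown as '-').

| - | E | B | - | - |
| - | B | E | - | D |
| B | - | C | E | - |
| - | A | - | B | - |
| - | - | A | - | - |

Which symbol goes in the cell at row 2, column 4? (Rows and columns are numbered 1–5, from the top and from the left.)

row 3 has {B,C,E}; column 2 has {A,B,E} — only D is left for (r3,c2).
row 3 has {B,C,D,E}; column 5 has {D} — only A is left for (r3,c5).
row 4 has {A,B}; column 3 has {A,B,C,E} — only D is left for (r4,c3).
row 5 has {A}; column 2 has {A,B,D,E} — only C is left for (r5,c2).
row 5 has {A,C}; column 4 has {B,E} — only D is left for (r5,c4).
row 1 has {B,E}; column 5 has {A,D} — only C is left for (r1,c5).
row 4 has {A,B,D}; column 5 has {A,C,D} — only E is left for (r4,c5).
row 5 has {A,C,D}; column 1 has {B} — only E is left for (r5,c1).
row 5 has {A,C,D,E}; column 5 has {A,C,D,E} — only B is left for (r5,c5).
row 1 has {B,C,E}; column 4 has {B,D,E} — only A is left for (r1,c4).
row 2 has {B,D,E}; column 4 has {A,B,D,E} — only C is left for (r2,c4).

C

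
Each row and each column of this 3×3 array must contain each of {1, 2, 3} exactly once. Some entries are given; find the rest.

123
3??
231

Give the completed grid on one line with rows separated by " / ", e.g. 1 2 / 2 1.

(r2,c2): row 2 has {3}; column 2 has {2,3}, so it must be 1.
(r2,c3): row 2 has {1,3}; column 3 has {1,3}, so it must be 2.

1 2 3 / 3 1 2 / 2 3 1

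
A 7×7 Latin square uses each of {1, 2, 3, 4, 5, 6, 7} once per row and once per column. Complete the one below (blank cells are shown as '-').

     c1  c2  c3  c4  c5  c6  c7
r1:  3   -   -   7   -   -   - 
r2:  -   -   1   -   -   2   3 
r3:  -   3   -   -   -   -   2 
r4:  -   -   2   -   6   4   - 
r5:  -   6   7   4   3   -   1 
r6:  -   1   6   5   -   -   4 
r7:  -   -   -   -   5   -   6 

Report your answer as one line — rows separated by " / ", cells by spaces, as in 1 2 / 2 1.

3 2 4 7 1 6 5 / 5 4 1 6 7 2 3 / 6 3 5 1 4 7 2 / 1 5 2 3 6 4 7 / 2 6 7 4 3 5 1 / 7 1 6 5 2 3 4 / 4 7 3 2 5 1 6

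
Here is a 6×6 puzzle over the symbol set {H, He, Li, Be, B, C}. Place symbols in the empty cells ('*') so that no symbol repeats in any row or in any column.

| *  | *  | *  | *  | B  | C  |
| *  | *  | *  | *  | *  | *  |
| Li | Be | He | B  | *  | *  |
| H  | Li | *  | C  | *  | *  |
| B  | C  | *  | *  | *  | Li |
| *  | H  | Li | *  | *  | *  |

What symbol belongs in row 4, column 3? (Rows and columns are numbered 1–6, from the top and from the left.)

B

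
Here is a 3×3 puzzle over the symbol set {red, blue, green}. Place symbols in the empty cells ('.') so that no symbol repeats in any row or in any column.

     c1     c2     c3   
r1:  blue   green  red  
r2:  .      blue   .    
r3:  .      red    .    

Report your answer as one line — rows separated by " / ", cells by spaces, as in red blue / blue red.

At row 2, column 3: row 2 has {blue}; column 3 has {red}; that leaves green.
At row 3, column 1: row 3 has {red}; column 1 has {blue}; that leaves green.
At row 3, column 3: row 3 has {red,green}; column 3 has {red,green}; that leaves blue.
At row 2, column 1: row 2 has {blue,green}; column 1 has {blue,green}; that leaves red.

blue green red / red blue green / green red blue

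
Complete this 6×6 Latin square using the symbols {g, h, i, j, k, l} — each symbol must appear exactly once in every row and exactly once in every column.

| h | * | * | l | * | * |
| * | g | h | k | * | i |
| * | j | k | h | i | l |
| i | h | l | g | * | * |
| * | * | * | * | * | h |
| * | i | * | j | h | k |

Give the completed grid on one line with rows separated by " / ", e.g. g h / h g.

Cell (r1,c2): row 1 has {h,l}; column 2 has {g,h,i,j} → k.
Cell (r3,c1): row 3 has {h,i,j,k,l}; column 1 has {h,i} → g.
Cell (r4,c6): row 4 has {g,h,i,l}; column 6 has {h,i,k,l} → j.
Cell (r5,c2): row 5 has {h}; column 2 has {g,h,i,j,k} → l.
Cell (r5,c4): row 5 has {h,l}; column 4 has {g,h,j,k,l} → i.
Cell (r6,c1): row 6 has {h,i,j,k}; column 1 has {g,h,i} → l.
Cell (r6,c3): row 6 has {h,i,j,k,l}; column 3 has {h,k,l} → g.
Cell (r1,c6): row 1 has {h,k,l}; column 6 has {h,i,j,k,l} → g.
Cell (r2,c1): row 2 has {g,h,i,k}; column 1 has {g,h,i,l} → j.
Cell (r2,c5): row 2 has {g,h,i,j,k}; column 5 has {h,i} → l.
Cell (r4,c5): row 4 has {g,h,i,j,l}; column 5 has {h,i,l} → k.
Cell (r5,c1): row 5 has {h,i,l}; column 1 has {g,h,i,j,l} → k.
Cell (r5,c3): row 5 has {h,i,k,l}; column 3 has {g,h,k,l} → j.
Cell (r5,c5): row 5 has {h,i,j,k,l}; column 5 has {h,i,k,l} → g.
Cell (r1,c3): row 1 has {g,h,k,l}; column 3 has {g,h,j,k,l} → i.
Cell (r1,c5): row 1 has {g,h,i,k,l}; column 5 has {g,h,i,k,l} → j.

h k i l j g / j g h k l i / g j k h i l / i h l g k j / k l j i g h / l i g j h k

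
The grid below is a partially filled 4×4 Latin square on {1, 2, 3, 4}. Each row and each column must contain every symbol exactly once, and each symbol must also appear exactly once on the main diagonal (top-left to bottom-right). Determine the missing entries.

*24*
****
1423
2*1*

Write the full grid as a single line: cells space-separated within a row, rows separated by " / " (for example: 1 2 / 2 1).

Cell (r1,c1): row 1 has {2,4}; column 1 has {1,2}; the diagonal has {2} → 3.
Cell (r1,c4): row 1 has {2,3,4}; column 4 has {3} → 1.
Cell (r2,c1): row 2 is empty so far; column 1 has {1,2,3} → 4.
Cell (r2,c2): row 2 has {4}; column 2 has {2,4}; the diagonal has {2,3} → 1.
Cell (r2,c3): row 2 has {1,4}; column 3 has {1,2,4} → 3.
Cell (r2,c4): row 2 has {1,3,4}; column 4 has {1,3} → 2.
Cell (r4,c2): row 4 has {1,2}; column 2 has {1,2,4} → 3.
Cell (r4,c4): row 4 has {1,2,3}; column 4 has {1,2,3}; the diagonal has {1,2,3} → 4.

3 2 4 1 / 4 1 3 2 / 1 4 2 3 / 2 3 1 4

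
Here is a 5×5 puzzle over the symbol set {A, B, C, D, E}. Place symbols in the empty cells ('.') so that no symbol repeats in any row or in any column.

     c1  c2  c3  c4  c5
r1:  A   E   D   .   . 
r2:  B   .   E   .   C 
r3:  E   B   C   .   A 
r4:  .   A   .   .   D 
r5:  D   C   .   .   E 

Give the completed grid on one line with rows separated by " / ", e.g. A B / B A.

A E D C B / B D E A C / E B C D A / C A B E D / D C A B E

(r1,c5): row 1 has {A,D,E}; column 5 has {A,C,D,E}, so it must be B.
(r2,c2): row 2 has {B,C,E}; column 2 has {A,B,C,E}, so it must be D.
(r2,c4): row 2 has {B,C,D,E}; column 4 is empty so far, so it must be A.
(r3,c4): row 3 has {A,B,C,E}; column 4 has {A}, so it must be D.
(r4,c1): row 4 has {A,D}; column 1 has {A,B,D,E}, so it must be C.
(r4,c3): row 4 has {A,C,D}; column 3 has {C,D,E}, so it must be B.
(r4,c4): row 4 has {A,B,C,D}; column 4 has {A,D}, so it must be E.
(r5,c3): row 5 has {C,D,E}; column 3 has {B,C,D,E}, so it must be A.
(r5,c4): row 5 has {A,C,D,E}; column 4 has {A,D,E}, so it must be B.
(r1,c4): row 1 has {A,B,D,E}; column 4 has {A,B,D,E}, so it must be C.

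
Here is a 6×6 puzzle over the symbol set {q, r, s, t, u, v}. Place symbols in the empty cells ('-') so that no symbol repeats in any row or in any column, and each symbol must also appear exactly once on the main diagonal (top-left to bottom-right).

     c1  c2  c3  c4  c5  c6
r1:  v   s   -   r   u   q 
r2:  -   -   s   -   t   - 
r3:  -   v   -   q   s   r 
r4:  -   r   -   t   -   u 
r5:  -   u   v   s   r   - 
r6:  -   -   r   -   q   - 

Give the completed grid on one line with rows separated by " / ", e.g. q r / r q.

v s t r u q / r q s u t v / t v u q s r / s r q t v u / q u v s r t / u t r v q s

At row 1, column 3: row 1 has {q,r,s,u,v}; column 3 has {r,s,v}; that leaves t.
At row 2, column 2: row 2 has {s,t}; column 2 has {r,s,u,v}; the diagonal has {r,t,v}; that leaves q.
At row 2, column 6: row 2 has {q,s,t}; column 6 has {q,r,u}; that leaves v.
At row 3, column 3: row 3 has {q,r,s,v}; column 3 has {r,s,t,v}; the diagonal has {q,r,t,v}; that leaves u.
At row 4, column 3: row 4 has {r,t,u}; column 3 has {r,s,t,u,v}; that leaves q.
At row 4, column 5: row 4 has {q,r,t,u}; column 5 has {q,r,s,t,u}; that leaves v.
At row 5, column 6: row 5 has {r,s,u,v}; column 6 has {q,r,u,v}; that leaves t.
At row 6, column 2: row 6 has {q,r}; column 2 has {q,r,s,u,v}; that leaves t.
At row 6, column 6: row 6 has {q,r,t}; column 6 has {q,r,t,u,v}; the diagonal has {q,r,t,u,v}; that leaves s.
At row 2, column 4: row 2 has {q,s,t,v}; column 4 has {q,r,s,t}; that leaves u.
At row 3, column 1: row 3 has {q,r,s,u,v}; column 1 has {v}; that leaves t.
At row 4, column 1: row 4 has {q,r,t,u,v}; column 1 has {t,v}; that leaves s.
At row 5, column 1: row 5 has {r,s,t,u,v}; column 1 has {s,t,v}; that leaves q.
At row 6, column 1: row 6 has {q,r,s,t}; column 1 has {q,s,t,v}; that leaves u.
At row 6, column 4: row 6 has {q,r,s,t,u}; column 4 has {q,r,s,t,u}; that leaves v.
At row 2, column 1: row 2 has {q,s,t,u,v}; column 1 has {q,s,t,u,v}; that leaves r.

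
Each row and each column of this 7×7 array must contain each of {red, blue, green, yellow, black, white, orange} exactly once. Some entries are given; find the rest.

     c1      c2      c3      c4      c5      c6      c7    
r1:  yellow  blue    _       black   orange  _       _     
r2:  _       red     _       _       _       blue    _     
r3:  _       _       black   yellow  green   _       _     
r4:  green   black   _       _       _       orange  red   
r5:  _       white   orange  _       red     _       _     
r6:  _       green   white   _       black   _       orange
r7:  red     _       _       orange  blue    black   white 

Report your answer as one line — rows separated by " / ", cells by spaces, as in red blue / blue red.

yellow blue red black orange white green / orange red yellow green white blue black / white orange black yellow green red blue / green black blue white yellow orange red / black white orange blue red green yellow / blue green white red black yellow orange / red yellow green orange blue black white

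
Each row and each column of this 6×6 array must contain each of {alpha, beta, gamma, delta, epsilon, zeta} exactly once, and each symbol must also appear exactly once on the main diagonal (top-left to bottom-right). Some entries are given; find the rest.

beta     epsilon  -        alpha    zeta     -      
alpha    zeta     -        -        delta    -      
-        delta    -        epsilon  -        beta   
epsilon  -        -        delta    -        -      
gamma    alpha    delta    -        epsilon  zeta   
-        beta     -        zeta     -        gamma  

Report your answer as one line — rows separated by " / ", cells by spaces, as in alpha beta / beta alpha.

At row 1, column 3: row 1 has {alpha,beta,epsilon,zeta}; column 3 has {delta}; that leaves gamma.
At row 1, column 6: row 1 has {alpha,beta,gamma,epsilon,zeta}; column 6 has {beta,gamma,zeta}; that leaves delta.
At row 2, column 6: row 2 has {alpha,delta,zeta}; column 6 has {beta,gamma,delta,zeta}; that leaves epsilon.
At row 3, column 1: row 3 has {beta,delta,epsilon}; column 1 has {alpha,beta,gamma,epsilon}; that leaves zeta.
At row 3, column 3: row 3 has {beta,delta,epsilon,zeta}; column 3 has {gamma,delta}; the diagonal has {beta,gamma,delta,epsilon,zeta}; that leaves alpha.
At row 3, column 5: row 3 has {alpha,beta,delta,epsilon,zeta}; column 5 has {delta,epsilon,zeta}; that leaves gamma.
At row 4, column 2: row 4 has {delta,epsilon}; column 2 has {alpha,beta,delta,epsilon,zeta}; that leaves gamma.
At row 4, column 6: row 4 has {gamma,delta,epsilon}; column 6 has {beta,gamma,delta,epsilon,zeta}; that leaves alpha.
At row 5, column 4: row 5 has {alpha,gamma,delta,epsilon,zeta}; column 4 has {alpha,delta,epsilon,zeta}; that leaves beta.
At row 6, column 1: row 6 has {beta,gamma,zeta}; column 1 has {alpha,beta,gamma,epsilon,zeta}; that leaves delta.
At row 6, column 3: row 6 has {beta,gamma,delta,zeta}; column 3 has {alpha,gamma,delta}; that leaves epsilon.
At row 6, column 5: row 6 has {beta,gamma,delta,epsilon,zeta}; column 5 has {gamma,delta,epsilon,zeta}; that leaves alpha.
At row 2, column 3: row 2 has {alpha,delta,epsilon,zeta}; column 3 has {alpha,gamma,delta,epsilon}; that leaves beta.
At row 2, column 4: row 2 has {alpha,beta,delta,epsilon,zeta}; column 4 has {alpha,beta,delta,epsilon,zeta}; that leaves gamma.
At row 4, column 3: row 4 has {alpha,gamma,delta,epsilon}; column 3 has {alpha,beta,gamma,delta,epsilon}; that leaves zeta.
At row 4, column 5: row 4 has {alpha,gamma,delta,epsilon,zeta}; column 5 has {alpha,gamma,delta,epsilon,zeta}; that leaves beta.

beta epsilon gamma alpha zeta delta / alpha zeta beta gamma delta epsilon / zeta delta alpha epsilon gamma beta / epsilon gamma zeta delta beta alpha / gamma alpha delta beta epsilon zeta / delta beta epsilon zeta alpha gamma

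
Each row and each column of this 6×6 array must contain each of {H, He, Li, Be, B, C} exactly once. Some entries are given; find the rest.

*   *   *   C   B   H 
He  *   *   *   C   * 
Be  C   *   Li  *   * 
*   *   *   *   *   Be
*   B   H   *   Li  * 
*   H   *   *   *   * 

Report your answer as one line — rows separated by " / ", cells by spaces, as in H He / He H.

Li He Be C B H / He Be B H C Li / Be C He Li H B / H Li C B He Be / C B H Be Li He / B H Li He Be C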